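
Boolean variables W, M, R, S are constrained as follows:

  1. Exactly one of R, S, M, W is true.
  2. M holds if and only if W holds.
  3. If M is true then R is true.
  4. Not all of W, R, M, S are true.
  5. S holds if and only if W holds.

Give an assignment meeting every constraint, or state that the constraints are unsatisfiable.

W = False; M = False; R = True; S = False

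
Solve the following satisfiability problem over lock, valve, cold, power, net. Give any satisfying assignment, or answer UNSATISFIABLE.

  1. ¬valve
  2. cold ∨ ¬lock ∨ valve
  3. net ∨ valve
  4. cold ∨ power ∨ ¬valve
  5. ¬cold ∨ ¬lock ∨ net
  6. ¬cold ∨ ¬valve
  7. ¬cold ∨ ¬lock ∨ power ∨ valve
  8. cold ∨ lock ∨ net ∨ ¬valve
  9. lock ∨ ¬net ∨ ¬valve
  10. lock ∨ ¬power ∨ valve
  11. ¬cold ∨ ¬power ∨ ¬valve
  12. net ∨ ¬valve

Unit clause (¬valve) forces valve = False.
In (net ∨ valve) only net is left, so net = True.
Set lock = True.
  then (cold ∨ ¬lock ∨ valve) forces cold = True.
  then (¬cold ∨ ¬lock ∨ power ∨ valve) forces power = True.
All clauses satisfied.

lock: True; valve: False; cold: True; power: True; net: True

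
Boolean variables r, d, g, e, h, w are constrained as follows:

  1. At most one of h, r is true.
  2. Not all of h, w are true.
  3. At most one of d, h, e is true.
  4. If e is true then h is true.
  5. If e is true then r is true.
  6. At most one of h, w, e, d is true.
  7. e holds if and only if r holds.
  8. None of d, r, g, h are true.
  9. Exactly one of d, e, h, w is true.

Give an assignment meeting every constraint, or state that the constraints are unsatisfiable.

r = False; d = False; g = False; e = False; h = False; w = True

  (1) {h, r}: 0 true — at most one ✓
  (2) {h, w}: 1/2 true — not all ✓
  (3) {d, h, e}: 0 true — at most one ✓
  (4) e=F ⇒ h: vacuous ✓
  (5) e=F ⇒ r: vacuous ✓
  (6) {h, w, e, d}: 1 true — at most one ✓
  (7) e=F, r=F — same ✓
  (8) {d, r, g, h}: 0 true — none ✓
  (9) {d, e, h, w}: 1 true — exactly one ✓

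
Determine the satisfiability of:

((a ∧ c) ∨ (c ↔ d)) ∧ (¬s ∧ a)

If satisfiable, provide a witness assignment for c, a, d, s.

c: True, a: True, d: True, s: False

  (a ∧ c) ∨ (c ↔ d) = True
    a ∧ c = True
    c ↔ d = True
  ¬s ∧ a = True
    ¬s = True
Both conjuncts True, so the formula holds.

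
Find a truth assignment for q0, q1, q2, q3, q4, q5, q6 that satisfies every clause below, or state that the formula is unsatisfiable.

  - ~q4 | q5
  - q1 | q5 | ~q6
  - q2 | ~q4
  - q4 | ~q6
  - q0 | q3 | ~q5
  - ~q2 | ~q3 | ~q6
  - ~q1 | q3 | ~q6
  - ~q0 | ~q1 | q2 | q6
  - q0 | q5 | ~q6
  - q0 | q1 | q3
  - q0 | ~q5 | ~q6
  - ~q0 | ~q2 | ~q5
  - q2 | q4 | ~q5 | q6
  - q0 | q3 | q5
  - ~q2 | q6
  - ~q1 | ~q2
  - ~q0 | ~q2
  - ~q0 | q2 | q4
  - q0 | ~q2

Try q0 = True:
  (~q0 | ~q2) forces q2 = False.
  (q2 | ~q4) forces q4 = False.
  clause (~q0 | q2 | q4) is falsified — backtrack.
So q0 = False.
  then (q0 | ~q2) forces q2 = False.
  then (q2 | ~q4) forces q4 = False.
  then (q4 | ~q6) forces q6 = False.
  then (q2 | q4 | ~q5 | q6) forces q5 = False.
  then (q0 | q3 | q5) forces q3 = True.
Set q1 = True.
All clauses satisfied.

q0 = False; q1 = True; q2 = False; q3 = True; q4 = False; q5 = False; q6 = False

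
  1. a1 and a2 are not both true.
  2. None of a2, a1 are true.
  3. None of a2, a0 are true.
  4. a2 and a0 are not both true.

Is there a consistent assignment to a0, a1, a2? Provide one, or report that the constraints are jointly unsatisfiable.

a0 = False, a1 = False, a2 = False

  (1) a1=F, a2=F — not both ✓
  (2) {a2, a1}: 0 true — none ✓
  (3) {a2, a0}: 0 true — none ✓
  (4) a2=F, a0=F — not both ✓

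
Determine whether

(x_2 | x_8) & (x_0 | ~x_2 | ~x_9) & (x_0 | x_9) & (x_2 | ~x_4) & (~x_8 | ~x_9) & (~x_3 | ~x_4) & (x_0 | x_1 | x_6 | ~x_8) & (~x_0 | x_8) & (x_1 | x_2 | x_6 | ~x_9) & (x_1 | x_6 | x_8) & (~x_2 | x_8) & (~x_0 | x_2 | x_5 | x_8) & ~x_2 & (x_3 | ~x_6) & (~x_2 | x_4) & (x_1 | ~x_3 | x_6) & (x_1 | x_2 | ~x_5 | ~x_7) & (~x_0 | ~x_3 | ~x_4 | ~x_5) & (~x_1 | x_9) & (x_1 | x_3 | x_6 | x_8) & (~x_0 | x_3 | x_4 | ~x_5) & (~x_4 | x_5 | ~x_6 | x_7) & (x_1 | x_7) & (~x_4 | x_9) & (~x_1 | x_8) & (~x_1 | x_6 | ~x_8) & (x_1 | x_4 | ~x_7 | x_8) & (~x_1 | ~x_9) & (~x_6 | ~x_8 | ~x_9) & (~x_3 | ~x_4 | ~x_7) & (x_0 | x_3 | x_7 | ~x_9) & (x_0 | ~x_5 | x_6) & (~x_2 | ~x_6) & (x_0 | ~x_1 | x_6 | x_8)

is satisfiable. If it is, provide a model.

x_0=T, x_1=F, x_2=F, x_3=T, x_4=F, x_5=F, x_6=T, x_7=T, x_8=T, x_9=F

Unit clause (~x_2) forces x_2 = False.
In (x_2 | x_8) only x_8 is left, so x_8 = True.
In (x_2 | ~x_4) only ~x_4 is left, so x_4 = False.
In (~x_8 | ~x_9) only ~x_9 is left, so x_9 = False.
In (~x_1 | x_9) only ~x_1 is left, so x_1 = False.
In (x_1 | x_7) only x_7 is left, so x_7 = True.
In (x_0 | x_9) only x_0 is left, so x_0 = True.
In (x_1 | x_2 | ~x_5 | ~x_7) only ~x_5 is left, so x_5 = False.
Set x_3 = True.
  then (x_1 | ~x_3 | x_6) forces x_6 = True.
All clauses satisfied.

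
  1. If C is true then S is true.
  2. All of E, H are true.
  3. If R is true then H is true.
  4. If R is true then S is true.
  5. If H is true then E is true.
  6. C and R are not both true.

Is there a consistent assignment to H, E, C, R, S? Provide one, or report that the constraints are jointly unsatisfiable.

H = True, E = True, C = False, R = False, S = True

  (1) C=F ⇒ S: vacuous ✓
  (2) {E, H}: all 2 true ✓
  (3) R=F ⇒ H: vacuous ✓
  (4) R=F ⇒ S: vacuous ✓
  (5) H=T ⇒ E: T ✓
  (6) C=F, R=F — not both ✓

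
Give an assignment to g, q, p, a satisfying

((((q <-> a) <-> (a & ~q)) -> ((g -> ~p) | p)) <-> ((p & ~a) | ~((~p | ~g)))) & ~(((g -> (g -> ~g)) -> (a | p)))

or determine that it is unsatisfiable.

Unsatisfiable

Case p = True: the conjunct ~(((g -> (g -> ~g)) -> (a | p))) becomes ~(((g -> (g -> ~g)) -> True)) = False.
Case p = False: the conjunct (((q <-> a) <-> (a & ~q)) -> ((g -> ~p) | p)) <-> ((p & ~a) | ~((~p | ~g))) becomes (((q <-> a) <-> (a & ~q)) -> True) <-> (False | False) = False.
Both cases fail — unsatisfiable.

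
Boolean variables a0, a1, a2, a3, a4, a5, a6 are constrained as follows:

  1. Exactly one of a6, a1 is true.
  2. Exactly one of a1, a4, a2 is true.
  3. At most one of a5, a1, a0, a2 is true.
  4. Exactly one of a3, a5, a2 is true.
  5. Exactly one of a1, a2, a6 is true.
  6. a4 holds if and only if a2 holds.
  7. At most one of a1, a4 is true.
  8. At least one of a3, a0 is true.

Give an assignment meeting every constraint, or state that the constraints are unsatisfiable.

a0 = False, a1 = True, a2 = False, a3 = True, a4 = False, a5 = False, a6 = False

  (1) {a6, a1}: 1 true — exactly one ✓
  (2) {a1, a4, a2}: 1 true — exactly one ✓
  (3) {a5, a1, a0, a2}: 1 true — at most one ✓
  (4) {a3, a5, a2}: 1 true — exactly one ✓
  (5) {a1, a2, a6}: 1 true — exactly one ✓
  (6) a4=F, a2=F — same ✓
  (7) {a1, a4}: 1 true — at most one ✓
  (8) {a3, a0}: 1 true — at least one ✓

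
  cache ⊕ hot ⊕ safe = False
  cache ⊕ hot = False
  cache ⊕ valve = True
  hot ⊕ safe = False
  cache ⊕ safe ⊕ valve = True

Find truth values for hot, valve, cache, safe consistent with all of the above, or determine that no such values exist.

hot=F, valve=T, cache=F, safe=F

cache ⊕ hot ⊕ safe = F ⊕ F ⊕ F = False ✓
cache ⊕ hot = F ⊕ F = False ✓
cache ⊕ valve = F ⊕ T = True ✓
hot ⊕ safe = F ⊕ F = False ✓
cache ⊕ safe ⊕ valve = F ⊕ F ⊕ T = True ✓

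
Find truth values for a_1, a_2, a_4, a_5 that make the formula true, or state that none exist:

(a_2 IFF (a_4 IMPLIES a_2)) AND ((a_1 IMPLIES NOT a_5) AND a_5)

a_1 = False, a_2 = False, a_4 = True, a_5 = True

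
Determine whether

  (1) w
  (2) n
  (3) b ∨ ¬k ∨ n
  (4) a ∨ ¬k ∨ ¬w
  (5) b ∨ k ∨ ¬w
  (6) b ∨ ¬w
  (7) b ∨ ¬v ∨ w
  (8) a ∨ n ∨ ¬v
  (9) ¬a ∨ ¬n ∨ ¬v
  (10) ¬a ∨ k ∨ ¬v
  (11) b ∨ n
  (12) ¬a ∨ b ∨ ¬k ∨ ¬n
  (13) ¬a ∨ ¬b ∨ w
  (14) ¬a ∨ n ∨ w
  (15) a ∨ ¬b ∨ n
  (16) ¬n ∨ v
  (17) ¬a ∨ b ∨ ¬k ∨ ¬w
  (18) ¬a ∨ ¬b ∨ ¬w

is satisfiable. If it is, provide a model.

Unit clause (w) forces w = True.
Unit clause (n) forces n = True.
In (b ∨ ¬w) only b is left, so b = True.
In (¬n ∨ v) only v is left, so v = True.
In (¬a ∨ ¬b ∨ ¬w) only ¬a is left, so a = False.
In (a ∨ ¬k ∨ ¬w) only ¬k is left, so k = False.
All clauses satisfied.

k=F, a=F, w=T, v=T, n=T, b=T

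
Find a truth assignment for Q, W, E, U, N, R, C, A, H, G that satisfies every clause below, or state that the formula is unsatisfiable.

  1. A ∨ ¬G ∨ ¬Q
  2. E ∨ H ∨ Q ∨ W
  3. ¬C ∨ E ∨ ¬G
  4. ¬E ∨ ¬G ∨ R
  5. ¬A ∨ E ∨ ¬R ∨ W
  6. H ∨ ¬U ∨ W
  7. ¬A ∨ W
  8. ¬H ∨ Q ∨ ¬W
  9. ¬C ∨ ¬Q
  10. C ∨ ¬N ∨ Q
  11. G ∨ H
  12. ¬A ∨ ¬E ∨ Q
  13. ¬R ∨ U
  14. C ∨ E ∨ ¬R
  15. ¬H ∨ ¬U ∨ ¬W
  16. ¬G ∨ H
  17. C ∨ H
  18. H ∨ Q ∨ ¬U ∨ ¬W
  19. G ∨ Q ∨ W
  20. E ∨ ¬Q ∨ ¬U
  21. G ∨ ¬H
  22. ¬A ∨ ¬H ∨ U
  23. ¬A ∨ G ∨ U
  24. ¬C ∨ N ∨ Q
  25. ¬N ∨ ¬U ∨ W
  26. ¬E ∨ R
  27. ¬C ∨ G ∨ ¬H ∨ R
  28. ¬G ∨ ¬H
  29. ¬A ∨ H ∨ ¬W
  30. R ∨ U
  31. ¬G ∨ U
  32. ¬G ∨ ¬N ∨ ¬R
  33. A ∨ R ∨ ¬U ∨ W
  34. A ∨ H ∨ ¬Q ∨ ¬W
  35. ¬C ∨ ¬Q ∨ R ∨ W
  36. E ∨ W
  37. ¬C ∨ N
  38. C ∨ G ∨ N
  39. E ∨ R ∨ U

Case H = True:
  (G ∨ ¬H) forces G = True.
  Clause (¬G ∨ ¬H) is falsified — contradiction.
Case H = False:
  (G ∨ H) forces G = True.
  Clause (¬G ∨ H) is falsified — contradiction.
Both cases fail, so the formula is unsatisfiable.

The formula is unsatisfiable.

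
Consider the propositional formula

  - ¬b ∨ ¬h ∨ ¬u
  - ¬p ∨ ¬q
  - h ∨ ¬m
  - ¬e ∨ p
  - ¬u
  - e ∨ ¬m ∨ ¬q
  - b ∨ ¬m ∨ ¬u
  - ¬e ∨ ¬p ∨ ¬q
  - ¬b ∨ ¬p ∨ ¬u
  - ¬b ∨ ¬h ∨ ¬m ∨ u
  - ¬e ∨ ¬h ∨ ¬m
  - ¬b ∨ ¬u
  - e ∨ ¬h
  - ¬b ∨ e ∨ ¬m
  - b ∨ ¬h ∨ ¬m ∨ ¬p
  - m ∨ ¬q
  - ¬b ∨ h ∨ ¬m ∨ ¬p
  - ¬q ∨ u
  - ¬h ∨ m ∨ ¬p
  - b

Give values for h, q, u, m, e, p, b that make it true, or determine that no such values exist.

h=F, q=F, u=F, m=F, e=T, p=T, b=T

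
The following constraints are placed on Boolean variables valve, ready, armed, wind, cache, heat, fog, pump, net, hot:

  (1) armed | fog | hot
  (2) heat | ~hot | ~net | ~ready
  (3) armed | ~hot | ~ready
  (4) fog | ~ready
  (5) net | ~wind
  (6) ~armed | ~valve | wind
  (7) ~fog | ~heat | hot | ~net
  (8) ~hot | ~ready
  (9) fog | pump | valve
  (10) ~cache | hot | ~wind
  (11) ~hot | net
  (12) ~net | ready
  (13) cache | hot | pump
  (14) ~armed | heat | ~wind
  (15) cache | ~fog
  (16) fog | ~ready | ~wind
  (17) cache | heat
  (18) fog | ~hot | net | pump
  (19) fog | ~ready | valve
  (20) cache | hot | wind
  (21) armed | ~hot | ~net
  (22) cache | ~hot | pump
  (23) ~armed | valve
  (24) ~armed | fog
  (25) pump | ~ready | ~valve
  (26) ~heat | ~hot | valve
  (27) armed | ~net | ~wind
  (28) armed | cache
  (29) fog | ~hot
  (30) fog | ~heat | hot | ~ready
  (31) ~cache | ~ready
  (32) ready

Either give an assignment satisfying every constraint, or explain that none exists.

Case ready = True:
  (fog | ~ready) forces fog = True.
  (~hot | ~ready) forces hot = False.
  (cache | ~fog) forces cache = True.
  Clause (~cache | ~ready) is falsified — contradiction.
Case ready = False:
  Clause (ready) is falsified — contradiction.
Both cases fail, so the formula is unsatisfiable.

The formula is unsatisfiable.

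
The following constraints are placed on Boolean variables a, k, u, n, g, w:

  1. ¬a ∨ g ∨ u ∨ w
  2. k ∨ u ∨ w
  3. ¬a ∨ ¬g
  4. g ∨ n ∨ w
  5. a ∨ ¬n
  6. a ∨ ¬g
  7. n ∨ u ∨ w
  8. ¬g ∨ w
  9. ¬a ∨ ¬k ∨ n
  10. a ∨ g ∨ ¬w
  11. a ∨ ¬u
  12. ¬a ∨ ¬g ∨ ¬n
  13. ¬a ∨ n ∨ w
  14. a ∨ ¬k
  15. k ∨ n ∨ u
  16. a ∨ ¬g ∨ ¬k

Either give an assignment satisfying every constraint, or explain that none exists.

Try a = False:
  (a ∨ ¬n) forces n = False.
  (a ∨ ¬g) forces g = False.
  (g ∨ n ∨ w) forces w = True.
  clause (a ∨ g ∨ ¬w) is falsified — backtrack.
So a = True.
  then (¬a ∨ ¬g) forces g = False.
Set k = True.
  then (¬a ∨ ¬k ∨ n) forces n = True.
Set u = True.
Set w = True.
All clauses satisfied.

a=T, k=T, u=T, n=T, g=F, w=T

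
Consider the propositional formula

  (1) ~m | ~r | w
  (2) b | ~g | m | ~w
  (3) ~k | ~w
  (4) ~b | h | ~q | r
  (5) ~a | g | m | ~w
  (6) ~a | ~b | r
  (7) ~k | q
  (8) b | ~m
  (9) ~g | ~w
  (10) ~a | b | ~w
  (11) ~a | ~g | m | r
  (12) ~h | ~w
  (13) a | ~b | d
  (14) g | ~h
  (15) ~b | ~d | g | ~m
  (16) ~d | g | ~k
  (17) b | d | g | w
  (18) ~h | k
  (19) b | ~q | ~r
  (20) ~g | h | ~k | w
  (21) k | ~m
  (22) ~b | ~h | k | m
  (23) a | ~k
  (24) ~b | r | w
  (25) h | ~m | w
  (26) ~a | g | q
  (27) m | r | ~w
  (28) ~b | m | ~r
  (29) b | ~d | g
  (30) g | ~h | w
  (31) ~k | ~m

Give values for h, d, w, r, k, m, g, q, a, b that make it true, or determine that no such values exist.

Set h = False.
Set d = False.
Set w = False.
  then (h | ~m | w) forces m = False.
Set r = True.
  then (~b | m | ~r) forces b = False.
  then (b | d | g | w) forces g = True.
  then (b | ~q | ~r) forces q = False.
  then (~g | h | ~k | w) forces k = False.
Set a = True.
All clauses satisfied.

h=F, d=F, w=F, r=T, k=F, m=F, g=T, q=F, a=T, b=F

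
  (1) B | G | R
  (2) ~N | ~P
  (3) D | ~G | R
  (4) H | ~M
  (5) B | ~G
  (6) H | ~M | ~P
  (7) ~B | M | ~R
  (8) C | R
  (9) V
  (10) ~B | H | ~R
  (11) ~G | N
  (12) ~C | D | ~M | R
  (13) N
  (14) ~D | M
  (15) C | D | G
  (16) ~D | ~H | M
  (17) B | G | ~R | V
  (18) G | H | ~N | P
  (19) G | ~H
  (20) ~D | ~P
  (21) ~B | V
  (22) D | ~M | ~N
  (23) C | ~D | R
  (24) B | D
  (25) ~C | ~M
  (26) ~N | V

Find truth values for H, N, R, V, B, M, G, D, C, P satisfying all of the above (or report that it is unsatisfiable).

Unit clause (V) forces V = True.
Unit clause (N) forces N = True.
In (~N | ~P) only ~P is left, so P = False.
Set H = True.
  then (G | ~H) forces G = True.
  then (B | ~G) forces B = True.
Try R = False:
  (D | ~G | R) forces D = True.
  (C | R) forces C = True.
  (~D | M) forces M = True.
  clause (~C | ~M) is falsified — backtrack.
So R = True.
  then (~B | M | ~R) forces M = True.
  then (D | ~M | ~N) forces D = True.
  then (~C | ~M) forces C = False.
All clauses satisfied.

H = True, N = True, R = True, V = True, B = True, M = True, G = True, D = True, C = False, P = False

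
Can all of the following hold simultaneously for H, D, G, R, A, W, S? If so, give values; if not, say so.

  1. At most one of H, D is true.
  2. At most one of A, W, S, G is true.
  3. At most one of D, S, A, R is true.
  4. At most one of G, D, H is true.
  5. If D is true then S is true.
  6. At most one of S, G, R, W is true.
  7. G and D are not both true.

H=F, D=F, G=F, R=F, A=F, W=F, S=T

  (1) {H, D}: 0 true — at most one ✓
  (2) {A, W, S, G}: 1 true — at most one ✓
  (3) {D, S, A, R}: 1 true — at most one ✓
  (4) {G, D, H}: 0 true — at most one ✓
  (5) D=F ⇒ S: vacuous ✓
  (6) {S, G, R, W}: 1 true — at most one ✓
  (7) G=F, D=F — not both ✓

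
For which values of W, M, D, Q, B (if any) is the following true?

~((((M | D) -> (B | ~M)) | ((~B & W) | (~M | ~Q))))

W=F; M=T; D=F; Q=T; B=F

  ~((((M | D) -> (B | ~M)) | ((~B & W) | (~M | ~Q)))) = True
    ((M | D) -> (B | ~M)) | ((~B & W) | (~M | ~Q)) = False
      (M | D) -> (B | ~M) = False
        M | D = True
        B | ~M = False
          ~M = False
      (~B & W) | (~M | ~Q) = False
        ~B & W = False
          ~B = True
        ~M | ~Q = False
          ~M = False
          ~Q = False
The formula evaluates to True.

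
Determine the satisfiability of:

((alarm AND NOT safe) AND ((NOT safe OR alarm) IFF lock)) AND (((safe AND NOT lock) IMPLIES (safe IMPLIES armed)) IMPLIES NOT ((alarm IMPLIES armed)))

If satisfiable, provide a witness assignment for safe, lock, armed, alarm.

safe = False, lock = True, armed = False, alarm = True

  (alarm AND NOT safe) AND ((NOT safe OR alarm) IFF lock) = True
    alarm AND NOT safe = True
      NOT safe = True
    (NOT safe OR alarm) IFF lock = True
      NOT safe OR alarm = True
        NOT safe = True
  ((safe AND NOT lock) IMPLIES (safe IMPLIES armed)) IMPLIES NOT ((alarm IMPLIES armed)) = True
    (safe AND NOT lock) IMPLIES (safe IMPLIES armed) = True
      safe AND NOT lock = False
        NOT lock = False
      safe IMPLIES armed = True
    NOT ((alarm IMPLIES armed)) = True
      alarm IMPLIES armed = False
Both conjuncts True, so the formula holds.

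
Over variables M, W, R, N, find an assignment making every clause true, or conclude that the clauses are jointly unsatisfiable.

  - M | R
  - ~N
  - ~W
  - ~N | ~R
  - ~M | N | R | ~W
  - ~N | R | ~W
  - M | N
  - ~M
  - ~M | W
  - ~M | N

Case M = True:
  Clause (~M) is falsified — contradiction.
Case M = False:
  (M | R) forces R = True.
  (~N) forces N = False.
  Clause (M | N) is falsified — contradiction.
Both cases fail, so the formula is unsatisfiable.

Unsatisfiable — no assignment works.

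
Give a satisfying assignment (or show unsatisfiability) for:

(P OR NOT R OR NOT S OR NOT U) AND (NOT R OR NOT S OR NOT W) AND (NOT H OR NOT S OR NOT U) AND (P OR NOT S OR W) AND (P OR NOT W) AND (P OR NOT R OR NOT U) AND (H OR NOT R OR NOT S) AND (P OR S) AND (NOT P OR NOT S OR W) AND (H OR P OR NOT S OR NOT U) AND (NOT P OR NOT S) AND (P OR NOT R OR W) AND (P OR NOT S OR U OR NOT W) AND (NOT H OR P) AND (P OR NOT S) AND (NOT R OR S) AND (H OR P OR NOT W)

S = False, H = False, P = True, R = False, U = True, W = True

Try S = True:
  (NOT P OR NOT S) forces P = False.
  clause (P OR NOT S) is falsified — backtrack.
So S = False.
  then (P OR S) forces P = True.
  then (NOT R OR S) forces R = False.
Set H = False.
Set U = True.
Set W = True.
All clauses satisfied.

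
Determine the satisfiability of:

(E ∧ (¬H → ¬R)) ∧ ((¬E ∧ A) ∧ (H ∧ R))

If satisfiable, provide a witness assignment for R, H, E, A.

The formula is unsatisfiable.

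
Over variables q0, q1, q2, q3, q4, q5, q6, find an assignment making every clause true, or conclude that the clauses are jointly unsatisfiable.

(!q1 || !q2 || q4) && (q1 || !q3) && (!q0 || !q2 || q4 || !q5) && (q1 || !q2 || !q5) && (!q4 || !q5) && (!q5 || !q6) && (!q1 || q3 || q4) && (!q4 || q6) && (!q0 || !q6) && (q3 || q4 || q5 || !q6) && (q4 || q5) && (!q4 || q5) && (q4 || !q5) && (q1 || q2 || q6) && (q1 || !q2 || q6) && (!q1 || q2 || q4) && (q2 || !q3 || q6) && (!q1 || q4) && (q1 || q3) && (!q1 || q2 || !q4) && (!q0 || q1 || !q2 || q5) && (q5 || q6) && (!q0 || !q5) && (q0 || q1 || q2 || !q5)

Case q4 = True:
  (!q4 || !q5) forces q5 = False.
  Clause (!q4 || q5) is falsified — contradiction.
Case q4 = False:
  (q4 || q5) forces q5 = True.
  Clause (q4 || !q5) is falsified — contradiction.
Both cases fail, so the formula is unsatisfiable.

Unsatisfiable — no assignment works.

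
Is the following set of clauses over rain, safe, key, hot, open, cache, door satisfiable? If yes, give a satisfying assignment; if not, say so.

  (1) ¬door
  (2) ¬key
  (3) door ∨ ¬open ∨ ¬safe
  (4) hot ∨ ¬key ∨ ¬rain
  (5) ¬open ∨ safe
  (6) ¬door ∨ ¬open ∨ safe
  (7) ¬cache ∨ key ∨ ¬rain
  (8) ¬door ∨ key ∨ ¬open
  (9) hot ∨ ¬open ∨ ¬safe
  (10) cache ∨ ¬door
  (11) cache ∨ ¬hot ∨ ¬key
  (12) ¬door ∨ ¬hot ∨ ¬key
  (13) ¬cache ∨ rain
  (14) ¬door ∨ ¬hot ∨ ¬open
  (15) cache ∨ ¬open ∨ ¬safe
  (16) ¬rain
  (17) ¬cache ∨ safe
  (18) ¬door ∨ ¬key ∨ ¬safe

rain: False; safe: False; key: False; hot: True; open: False; cache: False; door: False

Unit clause (¬door) forces door = False.
Unit clause (¬key) forces key = False.
Unit clause (¬rain) forces rain = False.
In (¬cache ∨ rain) only ¬cache is left, so cache = False.
Set safe = False.
  then (¬open ∨ safe) forces open = False.
Set hot = True.
All clauses satisfied.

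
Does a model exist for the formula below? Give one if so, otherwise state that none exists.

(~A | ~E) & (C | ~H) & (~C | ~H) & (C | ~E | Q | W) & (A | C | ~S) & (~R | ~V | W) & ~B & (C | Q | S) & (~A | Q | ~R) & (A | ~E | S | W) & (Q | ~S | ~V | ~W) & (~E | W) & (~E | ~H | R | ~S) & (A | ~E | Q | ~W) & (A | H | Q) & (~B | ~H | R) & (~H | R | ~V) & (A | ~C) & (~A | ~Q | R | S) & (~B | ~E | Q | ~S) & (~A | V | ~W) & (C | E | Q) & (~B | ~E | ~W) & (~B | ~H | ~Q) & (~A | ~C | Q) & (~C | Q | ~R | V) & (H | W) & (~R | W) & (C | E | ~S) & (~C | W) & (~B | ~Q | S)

Unit clause (~B) forces B = False.
Set S = True.
Set V = True.
Try C = False:
  (C | ~H) forces H = False.
  (A | C | ~S) forces A = True.
  (~A | ~E) forces E = False.
  clause (C | E | ~S) is falsified — backtrack.
So C = True.
  then (~C | ~H) forces H = False.
  then (A | ~C) forces A = True.
  then (~A | ~C | Q) forces Q = True.
  then (H | W) forces W = True.
  then (~A | ~E) forces E = False.
Set R = False.
All clauses satisfied.

S = True, B = False, V = True, C = True, W = True, A = True, R = False, E = False, Q = True, H = False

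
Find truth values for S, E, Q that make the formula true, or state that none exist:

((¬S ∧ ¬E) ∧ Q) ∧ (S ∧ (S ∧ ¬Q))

Case S = True: the conjunct ¬S is False.
Case S = False: the conjunct S is False.
Both cases fail — unsatisfiable.

Unsatisfiable — no assignment works.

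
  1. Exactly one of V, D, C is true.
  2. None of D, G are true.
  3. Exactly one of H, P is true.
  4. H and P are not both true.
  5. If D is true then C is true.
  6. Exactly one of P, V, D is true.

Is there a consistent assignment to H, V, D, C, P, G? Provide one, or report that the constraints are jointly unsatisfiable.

H: True, V: True, D: False, C: False, P: False, G: False

  (1) {V, D, C}: 1 true — exactly one ✓
  (2) {D, G}: 0 true — none ✓
  (3) {H, P}: 1 true — exactly one ✓
  (4) H=T, P=F — not both ✓
  (5) D=F ⇒ C: vacuous ✓
  (6) {P, V, D}: 1 true — exactly one ✓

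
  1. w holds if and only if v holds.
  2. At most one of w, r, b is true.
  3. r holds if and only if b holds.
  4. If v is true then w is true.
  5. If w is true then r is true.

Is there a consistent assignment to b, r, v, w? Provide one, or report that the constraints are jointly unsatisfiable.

b = False, r = False, v = False, w = False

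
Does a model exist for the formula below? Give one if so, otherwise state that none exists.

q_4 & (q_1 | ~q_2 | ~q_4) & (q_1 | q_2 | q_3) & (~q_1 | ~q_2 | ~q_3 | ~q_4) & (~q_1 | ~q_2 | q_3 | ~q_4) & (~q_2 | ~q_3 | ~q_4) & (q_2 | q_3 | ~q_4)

q_1: True; q_2: False; q_3: True; q_4: True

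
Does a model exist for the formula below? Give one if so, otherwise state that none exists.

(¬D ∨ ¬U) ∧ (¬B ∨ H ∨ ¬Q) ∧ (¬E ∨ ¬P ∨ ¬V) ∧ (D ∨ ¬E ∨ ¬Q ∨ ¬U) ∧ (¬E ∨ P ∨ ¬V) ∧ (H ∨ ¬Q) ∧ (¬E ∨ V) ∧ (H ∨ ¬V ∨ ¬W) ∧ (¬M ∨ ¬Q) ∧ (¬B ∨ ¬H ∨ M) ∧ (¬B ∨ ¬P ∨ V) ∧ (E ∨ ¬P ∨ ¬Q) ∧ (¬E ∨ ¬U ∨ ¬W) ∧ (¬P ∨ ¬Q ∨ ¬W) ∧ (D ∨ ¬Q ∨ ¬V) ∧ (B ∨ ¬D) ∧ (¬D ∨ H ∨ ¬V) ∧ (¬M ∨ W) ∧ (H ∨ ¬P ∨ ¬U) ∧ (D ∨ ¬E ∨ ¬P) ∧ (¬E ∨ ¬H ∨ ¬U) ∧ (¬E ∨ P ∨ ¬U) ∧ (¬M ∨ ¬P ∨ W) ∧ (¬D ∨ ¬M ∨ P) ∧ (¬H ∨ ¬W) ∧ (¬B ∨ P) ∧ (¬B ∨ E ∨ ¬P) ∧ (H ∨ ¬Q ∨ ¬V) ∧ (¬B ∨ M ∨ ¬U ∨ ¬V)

D = False, V = True, E = False, P = True, W = False, M = False, U = False, H = False, Q = False, B = False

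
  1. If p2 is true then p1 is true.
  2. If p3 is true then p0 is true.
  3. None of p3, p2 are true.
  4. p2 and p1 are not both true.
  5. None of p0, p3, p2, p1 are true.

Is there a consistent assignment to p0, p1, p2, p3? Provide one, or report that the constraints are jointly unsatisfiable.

p0=F, p1=F, p2=F, p3=F

  (1) p2=F ⇒ p1: vacuous ✓
  (2) p3=F ⇒ p0: vacuous ✓
  (3) {p3, p2}: 0 true — none ✓
  (4) p2=F, p1=F — not both ✓
  (5) {p0, p3, p2, p1}: 0 true — none ✓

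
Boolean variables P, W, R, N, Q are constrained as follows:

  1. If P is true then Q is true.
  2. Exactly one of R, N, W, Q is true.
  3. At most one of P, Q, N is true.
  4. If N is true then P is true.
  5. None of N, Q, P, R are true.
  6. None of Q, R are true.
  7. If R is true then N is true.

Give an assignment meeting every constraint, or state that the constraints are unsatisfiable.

P: False, W: True, R: False, N: False, Q: False

  (1) P=F ⇒ Q: vacuous ✓
  (2) {R, N, W, Q}: 1 true — exactly one ✓
  (3) {P, Q, N}: 0 true — at most one ✓
  (4) N=F ⇒ P: vacuous ✓
  (5) {N, Q, P, R}: 0 true — none ✓
  (6) {Q, R}: 0 true — none ✓
  (7) R=F ⇒ N: vacuous ✓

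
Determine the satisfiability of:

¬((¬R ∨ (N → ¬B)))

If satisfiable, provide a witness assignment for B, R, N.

B=T, R=T, N=T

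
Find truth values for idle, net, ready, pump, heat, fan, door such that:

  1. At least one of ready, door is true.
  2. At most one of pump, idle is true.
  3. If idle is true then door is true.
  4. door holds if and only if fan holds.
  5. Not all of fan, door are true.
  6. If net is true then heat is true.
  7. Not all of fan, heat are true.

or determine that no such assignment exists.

idle = False, net = False, ready = True, pump = True, heat = False, fan = False, door = False

  (1) {ready, door}: 1 true — at least one ✓
  (2) {pump, idle}: 1 true — at most one ✓
  (3) idle=F ⇒ door: vacuous ✓
  (4) door=F, fan=F — same ✓
  (5) {fan, door}: 0/2 true — not all ✓
  (6) net=F ⇒ heat: vacuous ✓
  (7) {fan, heat}: 0/2 true — not all ✓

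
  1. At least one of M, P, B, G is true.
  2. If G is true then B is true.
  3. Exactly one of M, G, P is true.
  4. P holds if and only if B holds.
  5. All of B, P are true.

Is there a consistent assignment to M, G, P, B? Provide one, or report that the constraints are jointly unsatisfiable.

M=F; G=F; P=T; B=T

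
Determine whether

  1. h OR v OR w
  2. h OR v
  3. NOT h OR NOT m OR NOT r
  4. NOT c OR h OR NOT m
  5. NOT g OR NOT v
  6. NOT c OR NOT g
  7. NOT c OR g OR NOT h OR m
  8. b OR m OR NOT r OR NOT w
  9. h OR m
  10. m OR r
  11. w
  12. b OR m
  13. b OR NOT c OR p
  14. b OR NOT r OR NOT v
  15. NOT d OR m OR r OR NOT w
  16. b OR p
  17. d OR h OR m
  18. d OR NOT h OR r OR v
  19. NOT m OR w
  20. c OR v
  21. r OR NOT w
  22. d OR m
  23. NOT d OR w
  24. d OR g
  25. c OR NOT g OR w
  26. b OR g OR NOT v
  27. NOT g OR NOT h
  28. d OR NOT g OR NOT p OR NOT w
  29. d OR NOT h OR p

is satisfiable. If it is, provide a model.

Unit clause (w) forces w = True.
In (r OR NOT w) only r is left, so r = True.
Set p = True.
Try b = False:
  (b OR m OR NOT r OR NOT w) forces m = True.
  (NOT h OR NOT m OR NOT r) forces h = False.
  (h OR v) forces v = True.
  clause (b OR NOT r OR NOT v) is falsified — backtrack.
So b = True.
Try v = False:
  (h OR v) forces h = True.
  (NOT h OR NOT m OR NOT r) forces m = False.
  (c OR v) forces c = True.
  (NOT c OR NOT g) forces g = False.
  clause (NOT c OR g OR NOT h OR m) is falsified — backtrack.
So v = True.
  then (NOT g OR NOT v) forces g = False.
  then (d OR g) forces d = True.
Set h = False.
  then (h OR m) forces m = True.
  then (NOT c OR h OR NOT m) forces c = False.
All clauses satisfied.

p: True, w: True, b: True, v: True, h: False, d: True, r: True, g: False, m: True, c: False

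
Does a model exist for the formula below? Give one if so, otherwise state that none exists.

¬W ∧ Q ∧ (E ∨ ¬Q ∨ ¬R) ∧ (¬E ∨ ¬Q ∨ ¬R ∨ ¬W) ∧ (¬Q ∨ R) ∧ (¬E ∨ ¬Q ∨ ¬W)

Unit clause (¬W) forces W = False.
Unit clause (Q) forces Q = True.
In (¬Q ∨ R) only R is left, so R = True.
In (E ∨ ¬Q ∨ ¬R) only E is left, so E = True.
All clauses satisfied.

R = True, W = False, Q = True, E = True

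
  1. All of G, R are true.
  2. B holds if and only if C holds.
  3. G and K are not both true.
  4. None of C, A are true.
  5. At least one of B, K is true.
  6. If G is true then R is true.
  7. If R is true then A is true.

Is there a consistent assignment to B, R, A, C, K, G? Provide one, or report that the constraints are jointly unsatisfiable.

Case A = True:
  Constraint (4) is violated (A=T) — contradiction.
Case A = False:
  (1) forces G = True.
  (1) forces R = True.
  Constraint (7) is violated (R=T, A=F) — contradiction.
Both cases fail — unsatisfiable.

The formula is unsatisfiable.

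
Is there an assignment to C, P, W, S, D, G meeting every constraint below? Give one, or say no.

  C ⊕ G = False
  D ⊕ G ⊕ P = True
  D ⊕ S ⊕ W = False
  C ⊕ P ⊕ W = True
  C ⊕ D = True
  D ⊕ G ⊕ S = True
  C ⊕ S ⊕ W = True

C: True; P: False; W: False; S: False; D: False; G: True

C ⊕ G = T ⊕ T = False ✓
D ⊕ G ⊕ P = F ⊕ T ⊕ F = True ✓
D ⊕ S ⊕ W = F ⊕ F ⊕ F = False ✓
C ⊕ P ⊕ W = T ⊕ F ⊕ F = True ✓
C ⊕ D = T ⊕ F = True ✓
D ⊕ G ⊕ S = F ⊕ T ⊕ F = True ✓
C ⊕ S ⊕ W = T ⊕ F ⊕ F = True ✓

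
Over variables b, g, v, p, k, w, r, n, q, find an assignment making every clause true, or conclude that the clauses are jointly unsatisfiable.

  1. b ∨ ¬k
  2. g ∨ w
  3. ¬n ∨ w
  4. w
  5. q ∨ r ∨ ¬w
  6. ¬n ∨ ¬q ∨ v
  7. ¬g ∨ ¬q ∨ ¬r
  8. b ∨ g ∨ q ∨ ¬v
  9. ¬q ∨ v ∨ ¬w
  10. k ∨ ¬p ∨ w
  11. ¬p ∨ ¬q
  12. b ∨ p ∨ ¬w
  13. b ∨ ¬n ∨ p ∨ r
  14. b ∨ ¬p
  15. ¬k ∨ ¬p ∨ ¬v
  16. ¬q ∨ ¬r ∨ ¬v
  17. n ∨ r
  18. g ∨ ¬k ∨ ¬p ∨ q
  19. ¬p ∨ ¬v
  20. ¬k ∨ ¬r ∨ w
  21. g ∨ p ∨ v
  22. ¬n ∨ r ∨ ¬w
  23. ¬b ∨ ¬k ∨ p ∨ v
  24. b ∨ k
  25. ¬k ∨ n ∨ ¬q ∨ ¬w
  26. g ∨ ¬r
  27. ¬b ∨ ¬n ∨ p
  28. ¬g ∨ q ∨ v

b=T; g=T; v=T; p=F; k=F; w=T; r=T; n=F; q=F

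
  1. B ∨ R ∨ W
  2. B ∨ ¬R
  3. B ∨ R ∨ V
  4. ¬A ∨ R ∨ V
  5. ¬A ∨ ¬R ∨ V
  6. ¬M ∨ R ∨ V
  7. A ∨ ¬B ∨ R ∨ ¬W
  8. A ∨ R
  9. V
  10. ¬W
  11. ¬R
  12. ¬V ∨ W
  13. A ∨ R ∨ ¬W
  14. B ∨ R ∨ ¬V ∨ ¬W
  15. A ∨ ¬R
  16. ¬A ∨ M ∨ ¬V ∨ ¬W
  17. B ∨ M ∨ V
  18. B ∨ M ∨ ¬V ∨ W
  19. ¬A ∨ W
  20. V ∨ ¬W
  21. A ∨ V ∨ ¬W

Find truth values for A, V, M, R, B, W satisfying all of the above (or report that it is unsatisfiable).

Case V = True:
  (¬W) forces W = False.
  Clause (¬V ∨ W) is falsified — contradiction.
Case V = False:
  Clause (V) is falsified — contradiction.
Both cases fail, so the formula is unsatisfiable.

The formula is unsatisfiable.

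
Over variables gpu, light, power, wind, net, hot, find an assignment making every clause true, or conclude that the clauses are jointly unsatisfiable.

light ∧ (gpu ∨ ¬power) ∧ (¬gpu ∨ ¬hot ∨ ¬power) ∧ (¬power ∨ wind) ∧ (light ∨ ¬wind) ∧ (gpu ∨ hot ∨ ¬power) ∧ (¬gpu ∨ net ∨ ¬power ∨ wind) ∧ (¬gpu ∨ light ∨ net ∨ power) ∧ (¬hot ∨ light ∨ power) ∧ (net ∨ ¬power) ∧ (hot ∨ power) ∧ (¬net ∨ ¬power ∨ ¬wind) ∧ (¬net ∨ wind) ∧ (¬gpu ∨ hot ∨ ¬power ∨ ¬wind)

gpu=T, light=T, power=F, wind=T, net=T, hot=T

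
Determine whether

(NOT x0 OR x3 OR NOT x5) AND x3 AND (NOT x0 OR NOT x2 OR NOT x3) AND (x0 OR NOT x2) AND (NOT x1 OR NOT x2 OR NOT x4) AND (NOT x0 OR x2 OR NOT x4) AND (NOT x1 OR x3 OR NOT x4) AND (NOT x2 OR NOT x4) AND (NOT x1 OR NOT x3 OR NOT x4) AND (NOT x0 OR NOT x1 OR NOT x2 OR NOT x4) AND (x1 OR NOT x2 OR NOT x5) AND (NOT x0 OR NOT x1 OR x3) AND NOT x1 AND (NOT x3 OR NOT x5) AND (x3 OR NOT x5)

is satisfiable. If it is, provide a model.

Unit clause (x3) forces x3 = True.
Unit clause (NOT x1) forces x1 = False.
In (NOT x3 OR NOT x5) only NOT x5 is left, so x5 = False.
Set x0 = True.
  then (NOT x0 OR NOT x2 OR NOT x3) forces x2 = False.
  then (NOT x0 OR x2 OR NOT x4) forces x4 = False.
All clauses satisfied.

x0: True; x1: False; x2: False; x3: True; x4: False; x5: False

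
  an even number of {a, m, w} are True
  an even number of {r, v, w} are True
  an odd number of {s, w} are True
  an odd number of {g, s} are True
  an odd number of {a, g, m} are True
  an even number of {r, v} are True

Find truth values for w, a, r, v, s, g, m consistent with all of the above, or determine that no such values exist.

Adding constraints 1, 3, 4, 5 mod 2: every variable appears an even number of times on the left, so the left side is 0.
But the right sides sum to 1 (mod 2). 0 ≠ 1 — the system is inconsistent.

The formula is unsatisfiable.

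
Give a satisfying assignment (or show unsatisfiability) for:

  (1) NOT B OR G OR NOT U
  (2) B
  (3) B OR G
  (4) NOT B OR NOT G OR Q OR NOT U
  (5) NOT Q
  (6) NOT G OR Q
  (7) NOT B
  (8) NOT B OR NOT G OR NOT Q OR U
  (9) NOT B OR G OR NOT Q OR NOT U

No satisfying assignment exists.

Case B = True:
  Clause (NOT B) is falsified — contradiction.
Case B = False:
  Clause (B) is falsified — contradiction.
Both cases fail, so the formula is unsatisfiable.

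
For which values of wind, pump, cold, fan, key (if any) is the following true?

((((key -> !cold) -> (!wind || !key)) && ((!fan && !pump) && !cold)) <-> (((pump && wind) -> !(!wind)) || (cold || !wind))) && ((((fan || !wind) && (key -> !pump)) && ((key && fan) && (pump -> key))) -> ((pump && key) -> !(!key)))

wind = True; pump = False; cold = False; fan = False; key = False

  (((key -> !cold) -> (!wind || !key)) && ((!fan && !pump) && !cold)) <-> (((pump && wind) -> !(!wind)) || (cold || !wind)) = True
    ((key -> !cold) -> (!wind || !key)) && ((!fan && !pump) && !cold) = True
      (key -> !cold) -> (!wind || !key) = True
        key -> !cold = True
          !cold = True
        !wind || !key = True
          !wind = False
          !key = True
      (!fan && !pump) && !cold = True
        !fan && !pump = True
          !fan = True
          !pump = True
        !cold = True
    ((pump && wind) -> !(!wind)) || (cold || !wind) = True
      (pump && wind) -> !(!wind) = True
        pump && wind = False
        !(!wind) = True
          !wind = False
      cold || !wind = False
        !wind = False
  (((fan || !wind) && (key -> !pump)) && ((key && fan) && (pump -> key))) -> ((pump && key) -> !(!key)) = True
    ((fan || !wind) && (key -> !pump)) && ((key && fan) && (pump -> key)) = False
      (fan || !wind) && (key -> !pump) = False
        fan || !wind = False
          !wind = False
        key -> !pump = True
          !pump = True
      (key && fan) && (pump -> key) = False
        key && fan = False
        pump -> key = True
    (pump && key) -> !(!key) = True
      pump && key = False
      !(!key) = False
        !key = True
Both conjuncts True, so the formula holds.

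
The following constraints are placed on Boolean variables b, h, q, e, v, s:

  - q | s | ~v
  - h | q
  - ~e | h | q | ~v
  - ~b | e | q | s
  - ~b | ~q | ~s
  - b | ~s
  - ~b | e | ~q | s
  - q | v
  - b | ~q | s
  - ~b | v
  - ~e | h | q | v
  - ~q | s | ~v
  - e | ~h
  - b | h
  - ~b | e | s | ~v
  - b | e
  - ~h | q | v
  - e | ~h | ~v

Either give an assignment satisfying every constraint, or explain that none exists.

b = True, h = True, q = False, e = True, v = True, s = True

Try b = False:
  (b | ~s) forces s = False.
  (b | ~q | s) forces q = False.
  (q | s | ~v) forces v = False.
  clause (q | v) is falsified — backtrack.
So b = True.
  then (~b | v) forces v = True.
Set h = True.
  then (e | ~h) forces e = True.
Set q = False.
  then (q | s | ~v) forces s = True.
All clauses satisfied.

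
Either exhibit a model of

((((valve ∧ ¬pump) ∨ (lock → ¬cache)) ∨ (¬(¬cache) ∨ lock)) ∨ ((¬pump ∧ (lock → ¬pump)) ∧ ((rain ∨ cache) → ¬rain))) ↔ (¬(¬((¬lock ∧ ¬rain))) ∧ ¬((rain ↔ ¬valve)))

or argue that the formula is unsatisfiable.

lock = False, rain = False, cache = True, pump = True, valve = False

  ((((valve ∧ ¬pump) ∨ (lock → ¬cache)) ∨ (¬(¬cache) ∨ lock)) ∨ ((¬pump ∧ (lock → ¬pump)) ∧ ((rain ∨ cache) → ¬rain))) ↔ (¬(¬((¬lock ∧ ¬rain))) ∧ ¬((rain ↔ ¬valve))) = True
    (((valve ∧ ¬pump) ∨ (lock → ¬cache)) ∨ (¬(¬cache) ∨ lock)) ∨ ((¬pump ∧ (lock → ¬pump)) ∧ ((rain ∨ cache) → ¬rain)) = True
      ((valve ∧ ¬pump) ∨ (lock → ¬cache)) ∨ (¬(¬cache) ∨ lock) = True
        (valve ∧ ¬pump) ∨ (lock → ¬cache) = True
          valve ∧ ¬pump = False
            ¬pump = False
          lock → ¬cache = True
            ¬cache = False
        ¬(¬cache) ∨ lock = True
          ¬(¬cache) = True
            ¬cache = False
      (¬pump ∧ (lock → ¬pump)) ∧ ((rain ∨ cache) → ¬rain) = False
        ¬pump ∧ (lock → ¬pump) = False
          ¬pump = False
          lock → ¬pump = True
            ¬pump = False
        (rain ∨ cache) → ¬rain = True
          rain ∨ cache = True
          ¬rain = True
    ¬(¬((¬lock ∧ ¬rain))) ∧ ¬((rain ↔ ¬valve)) = True
      ¬(¬((¬lock ∧ ¬rain))) = True
        ¬((¬lock ∧ ¬rain)) = False
          ¬lock ∧ ¬rain = True
            ¬lock = True
            ¬rain = True
      ¬((rain ↔ ¬valve)) = True
        rain ↔ ¬valve = False
          ¬valve = True
The formula evaluates to True.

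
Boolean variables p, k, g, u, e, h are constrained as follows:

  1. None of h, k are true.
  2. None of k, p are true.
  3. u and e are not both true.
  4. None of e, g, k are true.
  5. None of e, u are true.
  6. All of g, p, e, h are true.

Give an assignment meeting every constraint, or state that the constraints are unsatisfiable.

Unsatisfiable — no assignment works.

Case p = True:
  Constraint (2) is violated (p=T) — contradiction.
Case p = False:
  Constraint (6) is violated (p=F) — contradiction.
Both cases fail — unsatisfiable.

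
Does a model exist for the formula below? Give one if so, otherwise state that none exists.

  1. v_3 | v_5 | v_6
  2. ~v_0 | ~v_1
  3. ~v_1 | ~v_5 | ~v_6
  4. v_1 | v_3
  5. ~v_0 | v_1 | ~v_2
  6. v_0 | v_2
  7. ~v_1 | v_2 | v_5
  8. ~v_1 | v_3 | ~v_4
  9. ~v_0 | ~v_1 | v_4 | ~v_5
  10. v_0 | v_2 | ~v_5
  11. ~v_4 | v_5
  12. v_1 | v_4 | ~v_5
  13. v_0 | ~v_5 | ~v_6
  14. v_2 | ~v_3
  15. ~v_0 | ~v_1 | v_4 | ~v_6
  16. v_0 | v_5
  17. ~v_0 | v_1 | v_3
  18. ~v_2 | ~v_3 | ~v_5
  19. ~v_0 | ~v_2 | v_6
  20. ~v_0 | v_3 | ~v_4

Set v_0 = False.
  then (v_0 | v_2) forces v_2 = True.
  then (v_0 | v_5) forces v_5 = True.
  then (~v_2 | ~v_3 | ~v_5) forces v_3 = False.
  then (v_1 | v_3) forces v_1 = True.
  then (~v_1 | v_3 | ~v_4) forces v_4 = False.
  then (v_0 | ~v_5 | ~v_6) forces v_6 = False.
All clauses satisfied.

v_0 = False, v_1 = True, v_2 = True, v_3 = False, v_4 = False, v_5 = True, v_6 = False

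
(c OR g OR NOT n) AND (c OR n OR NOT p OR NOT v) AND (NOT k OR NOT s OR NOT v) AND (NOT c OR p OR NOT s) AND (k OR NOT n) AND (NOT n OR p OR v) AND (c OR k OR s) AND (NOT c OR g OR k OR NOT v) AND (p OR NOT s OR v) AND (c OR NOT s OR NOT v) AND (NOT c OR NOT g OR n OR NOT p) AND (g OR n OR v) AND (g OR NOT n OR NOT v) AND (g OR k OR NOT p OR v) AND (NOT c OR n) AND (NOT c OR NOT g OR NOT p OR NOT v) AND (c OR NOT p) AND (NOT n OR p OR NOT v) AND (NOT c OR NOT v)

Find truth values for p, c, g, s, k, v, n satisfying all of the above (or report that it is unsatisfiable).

Set p = False.
Set c = False.
Set g = True.
Try s = True:
  (p OR NOT s OR v) forces v = True.
  clause (c OR NOT s OR NOT v) is falsified — backtrack.
So s = False.
  then (c OR k OR s) forces k = True.
Set v = True.
  then (NOT n OR p OR NOT v) forces n = False.
All clauses satisfied.

p = False, c = False, g = True, s = False, k = True, v = True, n = False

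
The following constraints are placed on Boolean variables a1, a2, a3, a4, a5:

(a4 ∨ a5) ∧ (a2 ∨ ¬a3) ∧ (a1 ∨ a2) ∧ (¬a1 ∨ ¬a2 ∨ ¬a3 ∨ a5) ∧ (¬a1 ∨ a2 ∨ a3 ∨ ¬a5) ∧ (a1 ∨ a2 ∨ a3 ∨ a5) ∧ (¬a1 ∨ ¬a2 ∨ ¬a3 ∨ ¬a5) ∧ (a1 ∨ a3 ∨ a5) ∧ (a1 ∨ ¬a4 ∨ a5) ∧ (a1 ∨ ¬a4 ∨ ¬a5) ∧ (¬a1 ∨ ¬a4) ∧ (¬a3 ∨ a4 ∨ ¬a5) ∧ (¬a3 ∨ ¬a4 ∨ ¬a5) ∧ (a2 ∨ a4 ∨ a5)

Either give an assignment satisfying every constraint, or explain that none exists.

a1=T, a2=T, a3=F, a4=F, a5=T

Set a1 = True.
  then (¬a1 ∨ ¬a4) forces a4 = False.
  then (a4 ∨ a5) forces a5 = True.
  then (¬a3 ∨ a4 ∨ ¬a5) forces a3 = False.
  then (¬a1 ∨ a2 ∨ a3 ∨ ¬a5) forces a2 = True.
All clauses satisfied.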